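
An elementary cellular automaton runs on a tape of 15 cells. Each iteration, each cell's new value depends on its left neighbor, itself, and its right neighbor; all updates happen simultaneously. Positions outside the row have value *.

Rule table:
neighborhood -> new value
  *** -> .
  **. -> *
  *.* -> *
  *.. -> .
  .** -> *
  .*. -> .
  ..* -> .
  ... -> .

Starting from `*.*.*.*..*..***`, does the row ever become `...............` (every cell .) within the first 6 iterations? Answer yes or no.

**.*.*......*..
.**.*..........
****...........
...*...........
...............
all cells are . at iteration 5

yes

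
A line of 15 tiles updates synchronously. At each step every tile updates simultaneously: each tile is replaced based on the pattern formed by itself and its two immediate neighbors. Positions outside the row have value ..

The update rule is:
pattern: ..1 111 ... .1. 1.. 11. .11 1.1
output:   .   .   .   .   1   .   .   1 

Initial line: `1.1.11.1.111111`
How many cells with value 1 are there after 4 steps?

4

step 1: .1.1..1.1......
step 2: ..1.1..1.1.....
step 3: ...1.1..1.1....
step 4: ....1.1..1.1...
count of 1: 4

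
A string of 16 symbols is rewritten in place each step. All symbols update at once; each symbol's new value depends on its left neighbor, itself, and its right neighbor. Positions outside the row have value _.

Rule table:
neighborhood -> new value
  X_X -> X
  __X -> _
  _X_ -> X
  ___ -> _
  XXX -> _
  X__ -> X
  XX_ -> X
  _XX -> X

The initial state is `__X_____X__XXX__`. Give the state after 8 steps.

__X_XXXXX_X_XX_X

__XX____XX_X_XX_
__XXX___XXXXXXXX
__X_XX__X______X
__XXXXX_XX_____X
__X___XXXXX____X
__XX__X___XX___X
__XXX_XX__XXX__X
__X_XXXXX_X_XX_X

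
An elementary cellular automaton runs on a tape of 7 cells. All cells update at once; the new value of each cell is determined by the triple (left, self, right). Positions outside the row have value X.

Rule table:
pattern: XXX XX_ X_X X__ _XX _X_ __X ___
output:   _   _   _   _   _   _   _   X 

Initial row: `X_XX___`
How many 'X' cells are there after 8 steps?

3

_____X_
_XXX___
_____X_  (repeats step 1; period 2)
step 8: _XXX___
count of X: 3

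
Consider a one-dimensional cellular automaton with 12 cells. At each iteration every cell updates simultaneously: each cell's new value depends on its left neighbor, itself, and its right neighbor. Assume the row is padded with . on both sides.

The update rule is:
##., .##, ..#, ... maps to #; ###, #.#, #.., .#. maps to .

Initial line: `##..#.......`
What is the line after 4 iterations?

##.#..######
##...##....#
##.####.###.
##.#..#.#.#.

##.#..#.#.#.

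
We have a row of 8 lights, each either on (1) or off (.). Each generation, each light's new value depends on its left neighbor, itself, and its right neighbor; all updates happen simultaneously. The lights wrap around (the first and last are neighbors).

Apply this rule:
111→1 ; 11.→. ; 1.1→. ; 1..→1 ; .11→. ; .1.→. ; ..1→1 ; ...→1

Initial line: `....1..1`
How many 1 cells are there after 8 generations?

generation 1: 1111.11.
generation 2: .11.....
generation 3: 1..11111
generation 4: .11.1111
generation 5: .....11.
generation 6: 11111..1
generation 7: 1111.11.  (repeats generation 1; period 6)
generation 8: .11.....
count of 1: 2

2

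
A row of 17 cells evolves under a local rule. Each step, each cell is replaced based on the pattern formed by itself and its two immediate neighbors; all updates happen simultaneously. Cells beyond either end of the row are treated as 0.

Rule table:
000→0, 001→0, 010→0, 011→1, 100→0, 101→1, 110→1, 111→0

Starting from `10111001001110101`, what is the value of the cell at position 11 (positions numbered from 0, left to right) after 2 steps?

1

step 1: 01101000001011010
step 2: 01110000000111100
position 11 holds 1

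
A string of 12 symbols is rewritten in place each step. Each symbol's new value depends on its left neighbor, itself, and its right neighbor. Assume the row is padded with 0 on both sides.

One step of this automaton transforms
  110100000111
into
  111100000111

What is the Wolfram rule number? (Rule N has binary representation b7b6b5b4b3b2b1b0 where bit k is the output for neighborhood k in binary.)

236

position 10: 111 → 1  (bit 7 = 1)
position 1: 110 → 1  (bit 6 = 1)
position 2: 101 → 1  (bit 5 = 1)
position 4: 100 → 0  (bit 4 = 0)
position 0: 011 → 1  (bit 3 = 1)
position 3: 010 → 1  (bit 2 = 1)
position 8: 001 → 0  (bit 1 = 0)
position 5: 000 → 0  (bit 0 = 0)
bits b7..b0 = 11101100 = 236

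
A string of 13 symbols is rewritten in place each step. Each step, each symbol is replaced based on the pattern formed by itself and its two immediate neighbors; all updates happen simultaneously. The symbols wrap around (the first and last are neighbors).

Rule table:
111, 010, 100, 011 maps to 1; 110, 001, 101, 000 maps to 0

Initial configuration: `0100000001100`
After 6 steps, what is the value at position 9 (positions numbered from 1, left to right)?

step 1: 0110000001010
step 2: 0101000001011
step 3: 0101100001010
step 4: 0101010001011
step 5: 0101011001010
step 6: 0101010101011
position 9 holds 0

0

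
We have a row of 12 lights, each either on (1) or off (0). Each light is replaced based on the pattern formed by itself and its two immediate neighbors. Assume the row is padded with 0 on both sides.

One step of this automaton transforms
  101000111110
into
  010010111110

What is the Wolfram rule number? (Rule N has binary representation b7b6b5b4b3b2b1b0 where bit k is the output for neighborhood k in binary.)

position 7: 111 → 1  (bit 7 = 1)
position 10: 110 → 1  (bit 6 = 1)
position 1: 101 → 1  (bit 5 = 1)
position 3: 100 → 0  (bit 4 = 0)
position 6: 011 → 1  (bit 3 = 1)
position 0: 010 → 0  (bit 2 = 0)
position 5: 001 → 0  (bit 1 = 0)
position 4: 000 → 1  (bit 0 = 1)
bits b7..b0 = 11101001 = 233

233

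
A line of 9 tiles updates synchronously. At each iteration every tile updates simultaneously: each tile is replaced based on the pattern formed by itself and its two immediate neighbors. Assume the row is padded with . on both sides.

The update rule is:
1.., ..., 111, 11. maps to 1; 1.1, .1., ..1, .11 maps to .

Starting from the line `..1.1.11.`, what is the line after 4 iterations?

1..111111

1......11
.11111..1
..11111..
1..111111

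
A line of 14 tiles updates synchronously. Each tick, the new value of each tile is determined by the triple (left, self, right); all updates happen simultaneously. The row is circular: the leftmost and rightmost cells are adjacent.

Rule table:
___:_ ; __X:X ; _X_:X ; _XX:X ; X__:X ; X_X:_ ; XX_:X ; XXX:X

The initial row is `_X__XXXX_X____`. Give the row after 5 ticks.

XXXXXXXX_XX___
XXXXXXXX_XXX_X
XXXXXXXX_XXX_X  (fixed point — unchanged through tick 5)

XXXXXXXX_XXX_X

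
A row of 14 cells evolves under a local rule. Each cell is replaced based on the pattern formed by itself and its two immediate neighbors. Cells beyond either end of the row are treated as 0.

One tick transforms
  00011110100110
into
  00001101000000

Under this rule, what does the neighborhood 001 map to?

0

At position 2 the neighborhood is 001; the next row has 0 there.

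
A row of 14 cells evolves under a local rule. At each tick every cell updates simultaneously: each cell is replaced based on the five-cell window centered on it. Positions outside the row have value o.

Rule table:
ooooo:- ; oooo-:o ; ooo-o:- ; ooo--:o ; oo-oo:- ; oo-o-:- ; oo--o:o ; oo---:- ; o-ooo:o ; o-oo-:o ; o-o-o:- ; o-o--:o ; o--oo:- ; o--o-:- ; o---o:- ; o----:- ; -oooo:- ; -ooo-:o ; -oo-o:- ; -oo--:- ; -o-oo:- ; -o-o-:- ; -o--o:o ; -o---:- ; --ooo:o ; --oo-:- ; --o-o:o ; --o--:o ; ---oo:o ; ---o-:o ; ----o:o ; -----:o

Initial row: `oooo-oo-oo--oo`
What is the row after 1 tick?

--o--o--o-o-o-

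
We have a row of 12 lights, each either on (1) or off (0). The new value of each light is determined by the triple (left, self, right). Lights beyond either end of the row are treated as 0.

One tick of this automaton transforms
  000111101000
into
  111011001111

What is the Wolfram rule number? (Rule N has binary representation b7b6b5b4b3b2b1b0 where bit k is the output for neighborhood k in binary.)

position 4: 111 → 1  (bit 7 = 1)
position 6: 110 → 0  (bit 6 = 0)
position 7: 101 → 0  (bit 5 = 0)
position 9: 100 → 1  (bit 4 = 1)
position 3: 011 → 0  (bit 3 = 0)
position 8: 010 → 1  (bit 2 = 1)
position 2: 001 → 1  (bit 1 = 1)
position 0: 000 → 1  (bit 0 = 1)
bits b7..b0 = 10010111 = 151

151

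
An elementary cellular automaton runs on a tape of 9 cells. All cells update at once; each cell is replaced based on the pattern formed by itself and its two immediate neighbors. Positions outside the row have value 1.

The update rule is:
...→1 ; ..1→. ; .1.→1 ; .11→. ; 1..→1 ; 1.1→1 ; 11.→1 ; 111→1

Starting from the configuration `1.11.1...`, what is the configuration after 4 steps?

step 1: 11.11111.
step 2: 111.11111
step 3: 1111.1111
step 4: 11111.111

11111.111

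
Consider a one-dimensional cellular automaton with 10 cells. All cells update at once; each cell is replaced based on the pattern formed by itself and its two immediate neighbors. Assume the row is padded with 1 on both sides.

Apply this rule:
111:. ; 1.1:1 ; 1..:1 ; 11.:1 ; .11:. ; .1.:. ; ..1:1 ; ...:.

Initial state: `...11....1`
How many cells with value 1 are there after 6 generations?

7

1.1.11..1.
11.1.111.1
.11.1..11.
1.11.11.11
11.11.11..
.11.11.111
count of 1: 7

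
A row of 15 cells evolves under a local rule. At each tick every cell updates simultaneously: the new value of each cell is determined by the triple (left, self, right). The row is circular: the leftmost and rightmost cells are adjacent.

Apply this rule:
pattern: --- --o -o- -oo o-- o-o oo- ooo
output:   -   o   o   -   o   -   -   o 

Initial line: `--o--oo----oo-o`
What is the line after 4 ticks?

o--o-o-ooo-oooo

ooooo--o--o---o
oooo-ooooooo-o-
-oo---ooooo--o-
o--o-o-ooo-oooo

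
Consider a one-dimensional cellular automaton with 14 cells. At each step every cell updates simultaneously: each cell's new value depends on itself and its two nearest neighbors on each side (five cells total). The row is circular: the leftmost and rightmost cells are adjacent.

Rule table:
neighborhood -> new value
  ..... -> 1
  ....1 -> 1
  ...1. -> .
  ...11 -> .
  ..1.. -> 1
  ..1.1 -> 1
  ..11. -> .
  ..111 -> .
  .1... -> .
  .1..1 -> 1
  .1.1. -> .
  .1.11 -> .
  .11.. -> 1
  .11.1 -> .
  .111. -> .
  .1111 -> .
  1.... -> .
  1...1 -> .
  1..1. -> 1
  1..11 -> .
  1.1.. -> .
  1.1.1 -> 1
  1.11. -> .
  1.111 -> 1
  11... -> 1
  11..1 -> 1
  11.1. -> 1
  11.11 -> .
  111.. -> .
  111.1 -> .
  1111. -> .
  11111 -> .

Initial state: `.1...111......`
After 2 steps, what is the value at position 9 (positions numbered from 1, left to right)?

1

.1......1.1111
1...111.1.1...
position 9 holds 1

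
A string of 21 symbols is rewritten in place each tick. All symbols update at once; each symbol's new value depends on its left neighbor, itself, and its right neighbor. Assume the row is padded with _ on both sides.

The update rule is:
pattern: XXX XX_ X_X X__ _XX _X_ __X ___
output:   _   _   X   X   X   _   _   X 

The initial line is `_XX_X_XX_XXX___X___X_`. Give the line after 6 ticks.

_X_X_XX_XX__XX__XX__X
__X_XX_XX_X_X_X_X_X__
X__XX_XX_X_X_X_X_X_XX
_X_X_XX_X_X_X_X_X_XX_
__X_XX_X_X_X_X_X_XX_X
X__XX_X_X_X_X_X_XX_X_

X__XX_X_X_X_X_X_XX_X_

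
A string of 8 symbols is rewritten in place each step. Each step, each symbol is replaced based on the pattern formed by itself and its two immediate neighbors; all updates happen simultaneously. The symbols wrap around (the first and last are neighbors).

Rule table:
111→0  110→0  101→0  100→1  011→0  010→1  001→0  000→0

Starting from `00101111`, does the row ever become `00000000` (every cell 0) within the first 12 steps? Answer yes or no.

10100000
10110000
10001000
11001100
00100010
00110011
10001000  (repeats step 3; period 4)
step 12: 11001100
step 12 is 11001100, still not uniform 0

no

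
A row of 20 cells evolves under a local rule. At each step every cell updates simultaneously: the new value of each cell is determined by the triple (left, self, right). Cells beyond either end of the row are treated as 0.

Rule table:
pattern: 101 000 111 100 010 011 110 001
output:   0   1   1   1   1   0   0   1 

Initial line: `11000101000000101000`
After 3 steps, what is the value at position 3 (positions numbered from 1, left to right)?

step 1: 00111101111111101111
step 2: 11011000111111000110
step 3: 00000111011110111001
position 3 holds 0

0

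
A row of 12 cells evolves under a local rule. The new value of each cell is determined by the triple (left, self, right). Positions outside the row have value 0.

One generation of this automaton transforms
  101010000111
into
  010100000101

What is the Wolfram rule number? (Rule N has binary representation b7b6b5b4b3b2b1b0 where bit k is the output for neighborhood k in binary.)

104

position 10: 111 → 0  (bit 7 = 0)
position 11: 110 → 1  (bit 6 = 1)
position 1: 101 → 1  (bit 5 = 1)
position 5: 100 → 0  (bit 4 = 0)
position 9: 011 → 1  (bit 3 = 1)
position 0: 010 → 0  (bit 2 = 0)
position 8: 001 → 0  (bit 1 = 0)
position 6: 000 → 0  (bit 0 = 0)
bits b7..b0 = 01101000 = 104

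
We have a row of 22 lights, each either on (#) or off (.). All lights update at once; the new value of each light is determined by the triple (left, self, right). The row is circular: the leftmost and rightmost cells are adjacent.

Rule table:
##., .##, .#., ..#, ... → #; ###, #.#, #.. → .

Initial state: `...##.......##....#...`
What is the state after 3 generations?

#####.#.######.#.##.#.

generation 1: #####.########.####.##
generation 2: ....#.#......#.#..#.#.
generation 3: #####.#.######.#.##.#.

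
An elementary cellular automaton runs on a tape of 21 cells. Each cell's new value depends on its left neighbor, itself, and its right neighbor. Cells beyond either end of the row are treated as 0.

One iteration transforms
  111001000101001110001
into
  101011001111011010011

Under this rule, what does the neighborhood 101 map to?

1

At position 10 the neighborhood is 101; the next row has 1 there.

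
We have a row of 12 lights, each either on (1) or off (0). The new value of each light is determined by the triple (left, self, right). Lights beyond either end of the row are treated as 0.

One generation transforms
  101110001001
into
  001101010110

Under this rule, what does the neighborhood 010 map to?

At position 0 the neighborhood is 010; the next row has 0 there.

0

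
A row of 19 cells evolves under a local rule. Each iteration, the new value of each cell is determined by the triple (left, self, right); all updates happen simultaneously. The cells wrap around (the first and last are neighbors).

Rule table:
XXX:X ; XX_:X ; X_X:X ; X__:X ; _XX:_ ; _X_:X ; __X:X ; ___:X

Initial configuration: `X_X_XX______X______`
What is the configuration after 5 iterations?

XXXX_XXXXXXXXXXXXXX
XXXXX_XXXXXXXXXXXXX
XXXXXX_XXXXXXXXXXXX
XXXXXXX_XXXXXXXXXXX
XXXXXXXX_XXXXXXXXXX

XXXXXXXX_XXXXXXXXXX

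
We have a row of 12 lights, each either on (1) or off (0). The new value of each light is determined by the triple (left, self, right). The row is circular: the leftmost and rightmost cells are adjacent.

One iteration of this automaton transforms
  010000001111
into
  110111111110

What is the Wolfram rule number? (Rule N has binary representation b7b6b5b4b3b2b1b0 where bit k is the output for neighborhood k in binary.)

position 9: 111 → 1  (bit 7 = 1)
position 11: 110 → 0  (bit 6 = 0)
position 0: 101 → 1  (bit 5 = 1)
position 2: 100 → 0  (bit 4 = 0)
position 8: 011 → 1  (bit 3 = 1)
position 1: 010 → 1  (bit 2 = 1)
position 7: 001 → 1  (bit 1 = 1)
position 3: 000 → 1  (bit 0 = 1)
bits b7..b0 = 10101111 = 175

175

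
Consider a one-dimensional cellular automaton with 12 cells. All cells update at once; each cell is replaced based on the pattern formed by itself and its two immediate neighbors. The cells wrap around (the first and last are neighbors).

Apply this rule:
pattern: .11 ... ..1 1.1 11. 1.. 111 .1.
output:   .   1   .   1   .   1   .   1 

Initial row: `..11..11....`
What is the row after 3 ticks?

...1...11111

1...1...1111
.11.111.....
...1...11111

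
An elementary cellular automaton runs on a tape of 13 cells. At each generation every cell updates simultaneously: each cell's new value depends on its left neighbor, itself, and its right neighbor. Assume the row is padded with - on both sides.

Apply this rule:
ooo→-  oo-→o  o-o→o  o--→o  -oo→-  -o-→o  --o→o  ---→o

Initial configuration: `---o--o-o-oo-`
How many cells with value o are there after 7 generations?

12

generation 1: oooooooooo-oo
generation 2: ---------oo-o
generation 3: ooooooooo-ooo
generation 4: --------oo--o
generation 5: oooooooo-oooo
generation 6: -------oo---o
generation 7: ooooooo-ooooo
count of o: 12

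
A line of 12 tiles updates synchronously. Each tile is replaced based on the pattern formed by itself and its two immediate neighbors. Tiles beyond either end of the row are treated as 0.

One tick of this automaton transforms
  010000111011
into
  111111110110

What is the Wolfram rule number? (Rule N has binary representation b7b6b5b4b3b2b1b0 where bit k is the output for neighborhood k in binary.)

position 7: 111 → 1  (bit 7 = 1)
position 8: 110 → 0  (bit 6 = 0)
position 9: 101 → 1  (bit 5 = 1)
position 2: 100 → 1  (bit 4 = 1)
position 6: 011 → 1  (bit 3 = 1)
position 1: 010 → 1  (bit 2 = 1)
position 0: 001 → 1  (bit 1 = 1)
position 3: 000 → 1  (bit 0 = 1)
bits b7..b0 = 10111111 = 191

191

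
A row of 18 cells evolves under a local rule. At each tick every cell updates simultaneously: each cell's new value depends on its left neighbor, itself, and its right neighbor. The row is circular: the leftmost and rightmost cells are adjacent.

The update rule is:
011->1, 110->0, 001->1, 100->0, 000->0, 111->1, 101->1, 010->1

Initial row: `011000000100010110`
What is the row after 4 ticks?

110000001100111100
100000011001111001
000000110011110011
000001100111100110

000001100111100110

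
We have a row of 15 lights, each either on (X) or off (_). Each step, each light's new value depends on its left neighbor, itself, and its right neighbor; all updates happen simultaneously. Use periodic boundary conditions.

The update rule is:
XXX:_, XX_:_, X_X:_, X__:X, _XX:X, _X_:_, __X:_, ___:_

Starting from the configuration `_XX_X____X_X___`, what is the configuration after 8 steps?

____X___X___X__

step 1: _X___X______X__
step 2: __X___X______X_
step 3: ___X___X______X
step 4: X___X___X______
step 5: _X___X___X_____
step 6: __X___X___X____
step 7: ___X___X___X___
step 8: ____X___X___X__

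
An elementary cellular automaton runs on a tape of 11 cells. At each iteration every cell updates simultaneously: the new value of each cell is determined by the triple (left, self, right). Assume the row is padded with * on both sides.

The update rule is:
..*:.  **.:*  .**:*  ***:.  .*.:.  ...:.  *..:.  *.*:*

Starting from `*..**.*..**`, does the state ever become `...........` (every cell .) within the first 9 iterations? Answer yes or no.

*..***...*.
*..*.*....*
*...*.....*
*.........*
*.........*  (fixed point — unchanged through iteration 9)
iteration 9 is *.........*, still not uniform .

no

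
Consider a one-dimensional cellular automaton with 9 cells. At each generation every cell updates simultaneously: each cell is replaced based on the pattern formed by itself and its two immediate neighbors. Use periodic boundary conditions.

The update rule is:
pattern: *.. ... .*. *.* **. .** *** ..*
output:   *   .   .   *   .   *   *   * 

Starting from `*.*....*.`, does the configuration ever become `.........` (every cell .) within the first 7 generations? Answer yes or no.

.*.*..*.*
*.*.**.*.
.*.**.*.*
*.**.*.*.
.**.*.*.*
**.*.*.*.
*.*.*.*.*
generation 7 is *.*.*.*.*, still not uniform .

no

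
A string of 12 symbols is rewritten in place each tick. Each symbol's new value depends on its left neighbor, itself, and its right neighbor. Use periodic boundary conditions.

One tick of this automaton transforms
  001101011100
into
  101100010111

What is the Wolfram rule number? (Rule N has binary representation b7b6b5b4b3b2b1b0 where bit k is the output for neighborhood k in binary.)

89

position 8: 111 → 0  (bit 7 = 0)
position 3: 110 → 1  (bit 6 = 1)
position 4: 101 → 0  (bit 5 = 0)
position 10: 100 → 1  (bit 4 = 1)
position 2: 011 → 1  (bit 3 = 1)
position 5: 010 → 0  (bit 2 = 0)
position 1: 001 → 0  (bit 1 = 0)
position 0: 000 → 1  (bit 0 = 1)
bits b7..b0 = 01011001 = 89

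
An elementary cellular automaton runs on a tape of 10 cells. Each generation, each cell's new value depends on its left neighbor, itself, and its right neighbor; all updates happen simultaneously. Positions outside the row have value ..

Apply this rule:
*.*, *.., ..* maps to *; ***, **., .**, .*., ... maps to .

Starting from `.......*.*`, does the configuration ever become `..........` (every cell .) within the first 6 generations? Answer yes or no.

......*.*.
.....*.*.*
....*.*.*.
...*.*.*.*
..*.*.*.*.
.*.*.*.*.*
generation 6 is .*.*.*.*.*, still not uniform .

no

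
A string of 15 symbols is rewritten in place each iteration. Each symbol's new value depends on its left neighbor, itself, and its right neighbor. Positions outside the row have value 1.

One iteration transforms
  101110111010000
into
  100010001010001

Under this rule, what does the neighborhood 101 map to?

At position 1 the neighborhood is 101; the next row has 0 there.

0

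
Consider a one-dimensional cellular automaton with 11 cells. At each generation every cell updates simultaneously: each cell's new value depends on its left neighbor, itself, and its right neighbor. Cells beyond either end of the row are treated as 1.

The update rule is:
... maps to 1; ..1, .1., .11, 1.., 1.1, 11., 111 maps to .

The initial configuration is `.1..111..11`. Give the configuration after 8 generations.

generation 1: ...........
generation 2: .111111111.
generation 3: ...........  (repeats generation 1; period 2)
generation 8: .111111111.

.111111111.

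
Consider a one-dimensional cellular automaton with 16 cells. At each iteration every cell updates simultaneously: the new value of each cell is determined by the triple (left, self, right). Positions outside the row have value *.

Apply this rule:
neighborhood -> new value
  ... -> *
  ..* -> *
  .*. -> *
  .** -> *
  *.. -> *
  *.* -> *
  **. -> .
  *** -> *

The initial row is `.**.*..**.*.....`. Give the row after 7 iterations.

**.*****.*******
*.*****.********
.*****.*********
*****.**********
****.***********
***.************
**.*************

**.*************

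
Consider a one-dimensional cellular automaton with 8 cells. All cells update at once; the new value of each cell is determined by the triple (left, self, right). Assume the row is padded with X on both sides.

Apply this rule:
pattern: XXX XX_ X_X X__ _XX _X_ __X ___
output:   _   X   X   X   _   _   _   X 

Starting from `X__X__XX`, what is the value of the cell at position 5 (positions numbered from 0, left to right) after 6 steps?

_

step 1: XX__X___
step 2: _XX__XX_
step 3: X_XX__XX
step 4: XX_XX___
step 5: _XX_XXX_
step 6: X_XX__XX
position 5 holds _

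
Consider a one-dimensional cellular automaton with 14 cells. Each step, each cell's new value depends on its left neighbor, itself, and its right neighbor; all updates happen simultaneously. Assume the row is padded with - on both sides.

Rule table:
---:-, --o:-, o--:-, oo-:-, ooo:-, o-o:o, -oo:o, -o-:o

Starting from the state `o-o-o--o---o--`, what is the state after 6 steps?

o------o---o--

ooooo--o---o--
o------o---o--
o------o---o--  (fixed point — unchanged through step 6)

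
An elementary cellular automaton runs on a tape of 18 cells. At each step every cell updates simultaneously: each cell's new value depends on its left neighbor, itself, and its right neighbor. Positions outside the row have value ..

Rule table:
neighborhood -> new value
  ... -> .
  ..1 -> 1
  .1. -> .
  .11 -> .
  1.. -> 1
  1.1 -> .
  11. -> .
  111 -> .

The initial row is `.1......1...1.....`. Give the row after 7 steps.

step 1: 1.1....1.1.1.1....
step 2: ...1..1.......1...
step 3: ..1.11.1.....1.1..
step 4: .1......1...1...1.
step 5: 1.1....1.1.1.1.1.1
step 6: ...1..1...........
step 7: ..1.11.1..........

..1.11.1..........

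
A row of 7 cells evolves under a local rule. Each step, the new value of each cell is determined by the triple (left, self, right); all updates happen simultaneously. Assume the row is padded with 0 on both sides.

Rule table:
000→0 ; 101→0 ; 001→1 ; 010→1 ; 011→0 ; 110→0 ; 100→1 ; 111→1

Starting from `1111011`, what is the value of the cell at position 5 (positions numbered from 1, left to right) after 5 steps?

0110000
1001000
1111100
0111010
1010011
position 5 holds 0

0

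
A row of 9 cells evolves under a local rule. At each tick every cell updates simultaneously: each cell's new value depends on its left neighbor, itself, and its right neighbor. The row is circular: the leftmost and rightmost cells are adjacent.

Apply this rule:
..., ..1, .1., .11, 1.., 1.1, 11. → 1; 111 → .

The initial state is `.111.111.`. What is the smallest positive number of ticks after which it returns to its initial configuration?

2

11.111.11
.111.111.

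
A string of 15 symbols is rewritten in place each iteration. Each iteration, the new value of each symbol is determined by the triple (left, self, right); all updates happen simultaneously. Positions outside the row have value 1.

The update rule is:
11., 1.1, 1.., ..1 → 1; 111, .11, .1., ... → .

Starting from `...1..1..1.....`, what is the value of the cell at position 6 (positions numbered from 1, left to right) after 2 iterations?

iteration 1: 1.1.11.11.1...1
iteration 2: 11.1.11.11.1.1.
position 6 holds 1

1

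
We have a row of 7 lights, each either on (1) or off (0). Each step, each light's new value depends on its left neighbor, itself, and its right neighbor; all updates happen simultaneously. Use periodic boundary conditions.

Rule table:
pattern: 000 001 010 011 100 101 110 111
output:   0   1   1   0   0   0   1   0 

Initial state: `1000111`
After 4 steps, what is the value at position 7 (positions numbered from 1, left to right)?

0

step 1: 1001000
step 2: 1011001
step 3: 1001010
step 4: 1011010
position 7 holds 0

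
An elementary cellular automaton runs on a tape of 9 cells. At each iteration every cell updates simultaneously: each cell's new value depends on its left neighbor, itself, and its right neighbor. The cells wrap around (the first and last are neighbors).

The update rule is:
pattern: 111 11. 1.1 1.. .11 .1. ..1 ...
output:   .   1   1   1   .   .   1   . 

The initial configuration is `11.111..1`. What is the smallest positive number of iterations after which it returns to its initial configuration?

18

.11..111.
1.111..11
11..111..
.111..111
1..111..1
111..111.
..111..11
11..111.1
.111..11.
1..111.11
111..11..
..111.111
11..11..1
.111.111.
1..11..11
111.111..
..11..111
11.111..1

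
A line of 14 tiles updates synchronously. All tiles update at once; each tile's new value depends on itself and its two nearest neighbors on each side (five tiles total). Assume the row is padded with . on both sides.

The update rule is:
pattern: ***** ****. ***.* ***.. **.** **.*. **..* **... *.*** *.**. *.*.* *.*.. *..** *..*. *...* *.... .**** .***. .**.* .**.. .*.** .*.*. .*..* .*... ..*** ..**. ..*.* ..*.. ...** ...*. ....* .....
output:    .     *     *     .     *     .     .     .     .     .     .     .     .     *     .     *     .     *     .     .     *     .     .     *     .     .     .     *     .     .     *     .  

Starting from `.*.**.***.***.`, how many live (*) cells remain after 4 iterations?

iteration 1: ..*..*.***.*..
iteration 2: *.*.*.*.**..**
iteration 3: .......*......
iteration 4: .....*.***....
count of *: 4

4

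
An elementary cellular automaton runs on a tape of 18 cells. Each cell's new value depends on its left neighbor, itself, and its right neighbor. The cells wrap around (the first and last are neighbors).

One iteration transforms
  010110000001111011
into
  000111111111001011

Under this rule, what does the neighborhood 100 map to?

1

At position 5 the neighborhood is 100; the next row has 1 there.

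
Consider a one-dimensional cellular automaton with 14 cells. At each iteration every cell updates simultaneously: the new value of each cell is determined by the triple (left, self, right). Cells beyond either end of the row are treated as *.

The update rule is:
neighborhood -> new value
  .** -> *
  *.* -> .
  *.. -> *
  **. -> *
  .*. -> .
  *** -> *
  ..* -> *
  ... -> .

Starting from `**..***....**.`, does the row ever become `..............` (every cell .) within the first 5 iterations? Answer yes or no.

no

iteration 1: ********..***.
iteration 2: *************.
iteration 3: *************.  (fixed point — unchanged through iteration 5)
iteration 5 is *************., still not uniform .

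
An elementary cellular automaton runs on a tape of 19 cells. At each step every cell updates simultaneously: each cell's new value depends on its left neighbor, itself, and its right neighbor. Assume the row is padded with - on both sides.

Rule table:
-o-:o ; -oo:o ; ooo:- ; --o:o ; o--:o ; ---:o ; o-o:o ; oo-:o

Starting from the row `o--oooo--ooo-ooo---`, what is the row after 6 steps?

o--oooo--ooo-ooo--o

oooo--oooo-ooo-oooo
o--oooo--ooo-ooo--o
oooo--oooo-ooo-oooo  (repeats step 1; period 2)
step 6: o--oooo--ooo-ooo--o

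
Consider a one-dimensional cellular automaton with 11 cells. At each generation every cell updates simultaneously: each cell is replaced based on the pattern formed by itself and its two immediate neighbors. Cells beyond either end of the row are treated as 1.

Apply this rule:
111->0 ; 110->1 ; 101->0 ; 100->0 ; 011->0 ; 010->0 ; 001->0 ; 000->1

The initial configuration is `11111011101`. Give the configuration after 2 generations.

00001000100
01100010000

01100010000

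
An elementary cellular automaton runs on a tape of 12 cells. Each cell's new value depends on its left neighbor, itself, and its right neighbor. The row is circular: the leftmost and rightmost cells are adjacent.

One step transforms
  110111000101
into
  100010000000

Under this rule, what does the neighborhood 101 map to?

0

At position 2 the neighborhood is 101; the next row has 0 there.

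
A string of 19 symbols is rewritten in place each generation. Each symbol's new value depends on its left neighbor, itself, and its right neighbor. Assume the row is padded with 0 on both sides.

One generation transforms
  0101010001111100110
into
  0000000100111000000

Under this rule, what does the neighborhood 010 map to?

0

At position 1 the neighborhood is 010; the next row has 0 there.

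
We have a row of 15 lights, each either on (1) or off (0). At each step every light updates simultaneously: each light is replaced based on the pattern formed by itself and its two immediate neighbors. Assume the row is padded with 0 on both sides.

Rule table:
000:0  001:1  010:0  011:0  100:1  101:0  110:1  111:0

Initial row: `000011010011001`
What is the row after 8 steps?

001000000000110

000101001101110
001000110100011
010101010010101
100000001100000
010000010110000
101000100011000
000101010101100
001000000000110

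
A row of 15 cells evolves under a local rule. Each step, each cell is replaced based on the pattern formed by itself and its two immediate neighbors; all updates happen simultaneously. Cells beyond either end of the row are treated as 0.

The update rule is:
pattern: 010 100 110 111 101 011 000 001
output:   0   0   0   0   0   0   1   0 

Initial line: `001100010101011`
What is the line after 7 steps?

100001000000000

100001000000000
001100011111111
100001000000000  (repeats step 1; period 2)
step 7: 100001000000000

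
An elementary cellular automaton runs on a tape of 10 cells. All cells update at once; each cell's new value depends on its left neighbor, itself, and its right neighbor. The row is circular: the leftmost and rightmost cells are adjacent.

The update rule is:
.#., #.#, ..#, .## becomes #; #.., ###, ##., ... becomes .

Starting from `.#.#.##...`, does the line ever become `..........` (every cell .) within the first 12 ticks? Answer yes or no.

######....
#........#
........##
.......##.
......##..
.....##...
....##....
...##.....
..##......
.##.......
##........
#........#
tick 12 is #........#, still not uniform .

no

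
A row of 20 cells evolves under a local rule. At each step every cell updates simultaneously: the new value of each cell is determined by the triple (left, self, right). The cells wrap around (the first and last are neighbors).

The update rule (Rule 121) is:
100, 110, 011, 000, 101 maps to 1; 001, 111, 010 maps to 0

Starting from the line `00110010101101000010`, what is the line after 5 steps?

step 1: 10111001011110111001
step 2: 11101100110011101101
step 3: 00111110111010111111
step 4: 10100011101101100001
step 5: 11011010111111111101

11011010111111111101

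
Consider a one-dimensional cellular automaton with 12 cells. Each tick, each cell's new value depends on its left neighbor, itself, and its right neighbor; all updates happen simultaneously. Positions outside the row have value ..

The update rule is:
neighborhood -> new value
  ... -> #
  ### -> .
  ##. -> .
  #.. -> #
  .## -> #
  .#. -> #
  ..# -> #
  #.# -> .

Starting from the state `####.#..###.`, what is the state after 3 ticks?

#....####..#
######...###
#.....####..

#.....####..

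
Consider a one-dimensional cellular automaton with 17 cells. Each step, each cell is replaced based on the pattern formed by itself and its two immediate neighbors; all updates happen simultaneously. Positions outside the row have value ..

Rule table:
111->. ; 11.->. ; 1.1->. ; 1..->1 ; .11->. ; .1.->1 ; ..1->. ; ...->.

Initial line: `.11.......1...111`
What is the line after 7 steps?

.........1......1

...1......11.....
...11.......1....
.....1......11...
.....11.......1..
.......1......11.
.......11.......1
.........1......1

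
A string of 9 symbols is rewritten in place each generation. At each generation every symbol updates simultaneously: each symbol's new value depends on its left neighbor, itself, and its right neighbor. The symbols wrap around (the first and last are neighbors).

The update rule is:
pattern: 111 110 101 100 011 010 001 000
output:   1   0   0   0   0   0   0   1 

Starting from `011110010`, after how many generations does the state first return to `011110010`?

001100000
100001111
001100111
000000010
111111000
011110010

6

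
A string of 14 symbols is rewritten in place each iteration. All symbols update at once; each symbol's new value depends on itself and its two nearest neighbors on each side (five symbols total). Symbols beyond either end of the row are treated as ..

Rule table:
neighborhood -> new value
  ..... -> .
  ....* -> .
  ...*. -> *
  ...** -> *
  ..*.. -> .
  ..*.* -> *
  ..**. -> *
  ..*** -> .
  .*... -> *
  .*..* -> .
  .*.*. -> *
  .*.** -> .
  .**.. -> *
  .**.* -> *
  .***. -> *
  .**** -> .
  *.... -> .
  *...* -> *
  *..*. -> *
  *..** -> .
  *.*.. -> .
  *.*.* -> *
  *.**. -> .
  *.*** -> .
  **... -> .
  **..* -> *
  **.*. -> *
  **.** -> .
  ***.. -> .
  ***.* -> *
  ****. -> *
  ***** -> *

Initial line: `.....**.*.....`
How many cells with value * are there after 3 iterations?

5

....****.*....
...*..***.*...
..*....***.*..
count of *: 5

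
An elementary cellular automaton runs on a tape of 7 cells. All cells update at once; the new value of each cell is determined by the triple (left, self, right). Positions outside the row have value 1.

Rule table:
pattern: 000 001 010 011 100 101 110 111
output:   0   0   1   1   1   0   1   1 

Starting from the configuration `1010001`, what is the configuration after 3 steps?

step 1: 1011001
step 2: 1011101
step 3: 1011101

1011101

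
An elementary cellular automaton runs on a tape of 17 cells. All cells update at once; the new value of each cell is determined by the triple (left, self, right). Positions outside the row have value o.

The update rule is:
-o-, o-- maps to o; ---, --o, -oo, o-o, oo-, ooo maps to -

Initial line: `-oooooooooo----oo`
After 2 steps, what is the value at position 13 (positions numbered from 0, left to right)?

-

step 1: -----------o-----
step 2: o----------oo----
position 13 holds -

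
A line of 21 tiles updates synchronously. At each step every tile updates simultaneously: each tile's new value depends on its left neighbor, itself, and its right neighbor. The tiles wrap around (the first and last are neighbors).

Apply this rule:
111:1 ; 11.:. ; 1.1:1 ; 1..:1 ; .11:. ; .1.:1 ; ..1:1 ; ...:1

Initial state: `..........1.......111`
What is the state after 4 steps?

111111111111111111.1.
.1111111111111111.111
1.11111111111111.1.1.
11.111111111111.11111

11.111111111111.11111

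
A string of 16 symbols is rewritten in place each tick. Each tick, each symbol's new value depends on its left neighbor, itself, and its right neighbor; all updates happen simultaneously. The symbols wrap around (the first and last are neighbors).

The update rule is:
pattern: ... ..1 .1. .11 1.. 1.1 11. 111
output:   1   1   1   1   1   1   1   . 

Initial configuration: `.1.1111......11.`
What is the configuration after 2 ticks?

...1111.........

1111..1111111111
...1111.........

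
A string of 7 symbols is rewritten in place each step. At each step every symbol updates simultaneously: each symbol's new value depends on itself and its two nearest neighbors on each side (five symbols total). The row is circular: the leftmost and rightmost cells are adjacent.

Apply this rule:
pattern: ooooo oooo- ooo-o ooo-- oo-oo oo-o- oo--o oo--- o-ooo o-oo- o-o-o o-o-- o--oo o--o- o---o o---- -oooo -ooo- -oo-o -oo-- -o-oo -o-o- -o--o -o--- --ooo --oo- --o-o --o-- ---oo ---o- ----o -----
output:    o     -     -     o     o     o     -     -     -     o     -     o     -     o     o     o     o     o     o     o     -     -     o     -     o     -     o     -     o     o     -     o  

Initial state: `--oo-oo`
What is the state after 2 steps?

-oooo-o

step 1: ---oooo
step 2: -oooo-o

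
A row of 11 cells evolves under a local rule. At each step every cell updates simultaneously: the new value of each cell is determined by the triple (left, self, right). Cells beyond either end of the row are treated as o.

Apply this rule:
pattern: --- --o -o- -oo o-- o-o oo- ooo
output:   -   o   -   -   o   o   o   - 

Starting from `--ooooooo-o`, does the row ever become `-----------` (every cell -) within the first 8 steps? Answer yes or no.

oo------oo-
-oo----o-oo
o-oo--o-o--
oo-ooo-o-oo
-oo--oo-o--
o-ooo-oo-oo
oo--oo-oo--
-ooo-oo-ooo
step 8 is -ooo-oo-ooo, still not uniform -

no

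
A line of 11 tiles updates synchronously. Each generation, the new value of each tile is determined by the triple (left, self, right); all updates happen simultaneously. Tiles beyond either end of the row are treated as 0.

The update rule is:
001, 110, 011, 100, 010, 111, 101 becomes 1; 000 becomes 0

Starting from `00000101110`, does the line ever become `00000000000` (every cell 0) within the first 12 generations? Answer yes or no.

00001111111
00011111111
00111111111
01111111111
11111111111
11111111111  (fixed point — unchanged through generation 12)
generation 12 is 11111111111, still not uniform 0

no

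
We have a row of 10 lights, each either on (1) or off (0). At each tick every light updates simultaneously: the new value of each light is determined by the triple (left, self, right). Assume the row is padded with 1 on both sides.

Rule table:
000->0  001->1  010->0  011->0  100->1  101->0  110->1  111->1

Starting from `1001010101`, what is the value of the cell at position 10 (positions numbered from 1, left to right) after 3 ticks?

tick 1: 1110000000
tick 2: 1111000001
tick 3: 1111100010
position 10 holds 0

0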